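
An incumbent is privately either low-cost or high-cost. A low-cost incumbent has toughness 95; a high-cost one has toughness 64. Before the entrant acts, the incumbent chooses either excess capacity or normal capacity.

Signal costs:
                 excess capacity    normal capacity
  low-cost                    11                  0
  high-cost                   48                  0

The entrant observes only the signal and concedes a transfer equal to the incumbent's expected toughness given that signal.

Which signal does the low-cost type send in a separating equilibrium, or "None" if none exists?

excess capacity

Try low-cost → excess capacity, high-cost → normal capacity:
  Under separation the entrant infers type exactly: excess capacity → low-cost (pays 95), normal capacity → high-cost (pays 64).
  Low-cost: excess capacity gives 95 − 11 = 84; normal capacity gives 64 − 0 = 64. No deviation. ✓
  High-cost: normal capacity gives 64 − 0 = 64; excess capacity gives 95 − 48 = 47. No deviation. ✓
Both hold — the low-cost type sends excess capacity.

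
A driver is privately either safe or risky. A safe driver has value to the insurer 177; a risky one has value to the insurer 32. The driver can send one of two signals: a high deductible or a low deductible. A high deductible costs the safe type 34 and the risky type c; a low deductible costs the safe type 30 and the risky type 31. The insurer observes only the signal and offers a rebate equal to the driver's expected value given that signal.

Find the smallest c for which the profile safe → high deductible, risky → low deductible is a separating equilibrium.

Under separation: high deductible → safe (pays 177); low deductible → risky (pays 32).
Safe: 177 − 34 = 143 ≥ 32 − 30 = 2. Holds regardless of c. ✓
Risky: 32 − 31 ≥ 177 − c, so c ≥ 177 − 1 = 176.

176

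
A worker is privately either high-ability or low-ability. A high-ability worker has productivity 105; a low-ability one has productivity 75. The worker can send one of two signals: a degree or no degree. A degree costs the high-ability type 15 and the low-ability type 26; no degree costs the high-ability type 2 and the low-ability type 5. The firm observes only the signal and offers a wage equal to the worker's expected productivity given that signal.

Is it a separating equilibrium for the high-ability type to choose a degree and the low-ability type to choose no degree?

If types separate, degree earns payment 105 and no degree earns 75.
High-ability: degree gives 105 − 15 = 90; no degree gives 75 − 2 = 73. No deviation. ✓
Low-ability: no degree gives 75 − 5 = 70; degree gives 105 − 26 = 79. Would deviate. ✗

No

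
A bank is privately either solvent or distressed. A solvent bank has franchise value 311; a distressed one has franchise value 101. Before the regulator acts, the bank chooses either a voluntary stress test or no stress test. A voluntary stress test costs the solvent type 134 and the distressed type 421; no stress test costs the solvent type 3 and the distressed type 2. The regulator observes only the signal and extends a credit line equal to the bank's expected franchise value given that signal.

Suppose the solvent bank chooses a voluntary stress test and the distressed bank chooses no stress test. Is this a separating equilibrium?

Yes

If types separate, stress test earns payment 311 and no stress test earns 101.
Solvent: stress test gives 311 − 134 = 177; no stress test gives 101 − 3 = 98. No deviation. ✓
Distressed: no stress test gives 101 − 2 = 99; stress test gives 311 − 421 = -110. No deviation. ✓
Neither type gains from mimicking the other.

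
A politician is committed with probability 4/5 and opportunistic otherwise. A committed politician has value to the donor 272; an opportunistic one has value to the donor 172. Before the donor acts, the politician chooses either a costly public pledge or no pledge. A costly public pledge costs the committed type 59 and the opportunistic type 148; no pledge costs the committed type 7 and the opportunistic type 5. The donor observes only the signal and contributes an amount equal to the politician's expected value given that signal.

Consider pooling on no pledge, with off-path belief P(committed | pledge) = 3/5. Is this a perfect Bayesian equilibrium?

At the pooled signal (no pledge) the donor holds the prior 4/5 and pays 4/5·272 + 1/5·172 = 252. Off-path (pledge) belief 3/5 gives 3/5·272 + 2/5·172 = 232.
Committed: no pledge gives 252 − 7 = 245; pledge gives 232 − 59 = 173. Stays. ✓
Opportunistic: no pledge gives 252 − 5 = 247; pledge gives 232 − 148 = 84. Stays. ✓

Yes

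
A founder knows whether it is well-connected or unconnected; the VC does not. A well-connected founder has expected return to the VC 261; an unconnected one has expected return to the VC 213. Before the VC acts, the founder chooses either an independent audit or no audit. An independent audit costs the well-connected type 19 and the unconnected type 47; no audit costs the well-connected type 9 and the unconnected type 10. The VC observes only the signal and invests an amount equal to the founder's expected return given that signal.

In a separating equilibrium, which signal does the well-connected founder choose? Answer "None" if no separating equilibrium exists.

None

Try well-connected → audit, unconnected → no audit:
  Under separation the VC infers type exactly: audit → well-connected (pays 261), no audit → unconnected (pays 213).
  Well-connected: audit gives 261 − 19 = 242; no audit gives 213 − 9 = 204. No deviation. ✓
  Unconnected: no audit gives 213 − 10 = 203; audit gives 261 − 47 = 214. Would deviate. ✗
Try well-connected → no audit, unconnected → audit:
  Under separation the VC infers type exactly: no audit → well-connected (pays 261), audit → unconnected (pays 213).
  Well-connected: no audit gives 261 − 9 = 252; audit gives 213 − 19 = 194. No deviation. ✓
  Unconnected: audit gives 213 − 47 = 166; no audit gives 261 − 10 = 251. Would deviate. ✗
Neither assignment is incentive-compatible.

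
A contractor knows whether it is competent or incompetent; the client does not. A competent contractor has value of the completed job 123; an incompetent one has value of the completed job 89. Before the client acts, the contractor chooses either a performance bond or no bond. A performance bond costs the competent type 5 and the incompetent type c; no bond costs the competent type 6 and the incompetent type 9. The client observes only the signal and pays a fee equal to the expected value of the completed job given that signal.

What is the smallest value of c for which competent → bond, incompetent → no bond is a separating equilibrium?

43

Under separation: bond → competent (pays 123); no bond → incompetent (pays 89).
Competent: 123 − 5 = 118 ≥ 89 − 6 = 83. Holds regardless of c. ✓
Incompetent: 89 − 9 ≥ 123 − c, so c ≥ 123 − 80 = 43.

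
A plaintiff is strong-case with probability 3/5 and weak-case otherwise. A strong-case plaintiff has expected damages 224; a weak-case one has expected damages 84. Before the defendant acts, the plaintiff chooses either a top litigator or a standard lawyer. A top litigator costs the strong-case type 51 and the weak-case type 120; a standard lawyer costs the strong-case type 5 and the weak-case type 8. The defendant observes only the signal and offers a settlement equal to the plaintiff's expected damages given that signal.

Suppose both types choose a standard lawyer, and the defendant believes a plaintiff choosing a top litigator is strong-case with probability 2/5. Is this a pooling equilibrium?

At the pooled signal (standard lawyer) the defendant holds the prior 3/5 and pays 3/5·224 + 2/5·84 = 168. Off-path (top litigator) belief 2/5 gives 2/5·224 + 3/5·84 = 140.
Strong-case: standard lawyer gives 168 − 5 = 163; top litigator gives 140 − 51 = 89. Stays. ✓
Weak-case: standard lawyer gives 168 − 8 = 160; top litigator gives 140 − 120 = 20. Stays. ✓

Yes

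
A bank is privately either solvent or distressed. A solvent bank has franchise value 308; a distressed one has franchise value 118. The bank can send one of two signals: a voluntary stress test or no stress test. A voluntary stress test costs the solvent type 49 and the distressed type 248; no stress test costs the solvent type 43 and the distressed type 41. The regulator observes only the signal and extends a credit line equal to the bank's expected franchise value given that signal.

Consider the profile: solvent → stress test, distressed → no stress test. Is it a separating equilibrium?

Yes

If types separate, stress test earns payment 308 and no stress test earns 118.
Solvent: stress test gives 308 − 49 = 259; no stress test gives 118 − 43 = 75. No deviation. ✓
Distressed: no stress test gives 118 − 41 = 77; stress test gives 308 − 248 = 60. No deviation. ✓
Both incentive constraints hold.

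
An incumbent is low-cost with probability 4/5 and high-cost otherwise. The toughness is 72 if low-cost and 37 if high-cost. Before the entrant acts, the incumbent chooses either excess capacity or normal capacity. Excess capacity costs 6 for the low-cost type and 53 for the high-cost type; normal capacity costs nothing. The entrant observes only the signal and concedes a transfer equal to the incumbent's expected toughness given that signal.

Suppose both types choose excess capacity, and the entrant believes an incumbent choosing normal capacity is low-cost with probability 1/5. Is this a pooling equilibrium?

At the pooled signal (excess capacity) the entrant holds the prior 4/5 and pays 4/5·72 + 1/5·37 = 65. Off-path (normal capacity) belief 1/5 gives 1/5·72 + 4/5·37 = 44.
Low-cost: excess capacity gives 65 − 6 = 59; normal capacity gives 44 − 0 = 44. Stays. ✓
High-cost: excess capacity gives 65 − 53 = 12; normal capacity gives 44 − 0 = 44. Deviates. ✗

No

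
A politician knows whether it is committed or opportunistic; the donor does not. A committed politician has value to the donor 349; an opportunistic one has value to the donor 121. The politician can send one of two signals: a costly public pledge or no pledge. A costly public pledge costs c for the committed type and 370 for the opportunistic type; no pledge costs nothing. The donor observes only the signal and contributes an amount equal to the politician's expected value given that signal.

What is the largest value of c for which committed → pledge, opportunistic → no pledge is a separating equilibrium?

228

Under separation: pledge → committed (pays 349); no pledge → opportunistic (pays 121).
Opportunistic: 121 − 0 = 121 ≥ 349 − 370 = -21. Holds regardless of c. ✓
Committed: 349 − c ≥ 121 − 0, so c ≤ 349 − 121 = 228.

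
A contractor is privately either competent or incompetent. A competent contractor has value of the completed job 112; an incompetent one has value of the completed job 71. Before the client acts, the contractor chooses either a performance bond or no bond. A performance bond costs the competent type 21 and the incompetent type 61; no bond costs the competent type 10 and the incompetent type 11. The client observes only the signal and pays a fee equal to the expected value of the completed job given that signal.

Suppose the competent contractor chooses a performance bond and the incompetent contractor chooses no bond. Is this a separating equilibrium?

If types separate, bond earns payment 112 and no bond earns 71.
Competent: bond gives 112 − 21 = 91; no bond gives 71 − 10 = 61. No deviation. ✓
Incompetent: no bond gives 71 − 11 = 60; bond gives 112 − 61 = 51. No deviation. ✓
Both incentive constraints hold.

Yes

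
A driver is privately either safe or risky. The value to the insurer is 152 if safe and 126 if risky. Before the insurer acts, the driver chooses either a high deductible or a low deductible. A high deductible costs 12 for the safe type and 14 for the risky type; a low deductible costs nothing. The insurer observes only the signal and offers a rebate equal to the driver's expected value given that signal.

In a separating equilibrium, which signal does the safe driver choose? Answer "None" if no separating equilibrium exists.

Try safe → high deductible, risky → low deductible:
  If types separate, high deductible earns payment 152 and low deductible earns 126.
  Safe: high deductible gives 152 − 12 = 140; low deductible gives 126 − 0 = 126. No deviation. ✓
  Risky: low deductible gives 126 − 0 = 126; high deductible gives 152 − 14 = 138. Would deviate. ✗
Try safe → low deductible, risky → high deductible:
  If types separate, low deductible earns payment 152 and high deductible earns 126.
  Safe: low deductible gives 152 − 0 = 152; high deductible gives 126 − 12 = 114. No deviation. ✓
  Risky: high deductible gives 126 − 14 = 112; low deductible gives 152 − 0 = 152. Would deviate. ✗
Neither assignment is incentive-compatible.

None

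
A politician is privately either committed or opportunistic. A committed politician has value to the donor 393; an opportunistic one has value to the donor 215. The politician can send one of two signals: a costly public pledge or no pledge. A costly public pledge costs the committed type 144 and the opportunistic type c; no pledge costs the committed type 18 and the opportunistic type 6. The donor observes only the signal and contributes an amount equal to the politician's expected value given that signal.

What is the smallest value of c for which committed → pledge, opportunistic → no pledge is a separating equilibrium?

Under separation: pledge → committed (pays 393); no pledge → opportunistic (pays 215).
Committed: 393 − 144 = 249 ≥ 215 − 18 = 197. Holds regardless of c. ✓
Opportunistic: 215 − 6 ≥ 393 − c, so c ≥ 393 − 209 = 184.

184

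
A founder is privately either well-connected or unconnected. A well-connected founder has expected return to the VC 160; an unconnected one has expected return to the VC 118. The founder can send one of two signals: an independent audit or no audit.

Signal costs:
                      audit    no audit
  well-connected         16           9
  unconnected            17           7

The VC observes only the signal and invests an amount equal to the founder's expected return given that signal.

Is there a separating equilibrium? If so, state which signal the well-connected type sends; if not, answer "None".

None

Try well-connected → audit, unconnected → no audit:
  Under separation the VC infers type exactly: audit → well-connected (pays 160), no audit → unconnected (pays 118).
  Well-connected: audit gives 160 − 16 = 144; no audit gives 118 − 9 = 109. No deviation. ✓
  Unconnected: no audit gives 118 − 7 = 111; audit gives 160 − 17 = 143. Would deviate. ✗
Try well-connected → no audit, unconnected → audit:
  Under separation the VC infers type exactly: no audit → well-connected (pays 160), audit → unconnected (pays 118).
  Well-connected: no audit gives 160 − 9 = 151; audit gives 118 − 16 = 102. No deviation. ✓
  Unconnected: audit gives 118 − 17 = 101; no audit gives 160 − 7 = 153. Would deviate. ✗
Neither assignment is incentive-compatible.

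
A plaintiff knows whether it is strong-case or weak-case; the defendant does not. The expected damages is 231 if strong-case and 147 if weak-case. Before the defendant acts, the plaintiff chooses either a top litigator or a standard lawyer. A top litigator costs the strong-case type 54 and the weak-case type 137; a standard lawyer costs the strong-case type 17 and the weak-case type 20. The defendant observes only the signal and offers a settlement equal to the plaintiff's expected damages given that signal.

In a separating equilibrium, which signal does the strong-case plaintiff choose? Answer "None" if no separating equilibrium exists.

Try strong-case → top litigator, weak-case → standard lawyer:
  If types separate, top litigator earns payment 231 and standard lawyer earns 147.
  Strong-case: top litigator gives 231 − 54 = 177; standard lawyer gives 147 − 17 = 130. No deviation. ✓
  Weak-case: standard lawyer gives 147 − 20 = 127; top litigator gives 231 − 137 = 94. No deviation. ✓
Both hold — the strong-case type sends top litigator.

top litigator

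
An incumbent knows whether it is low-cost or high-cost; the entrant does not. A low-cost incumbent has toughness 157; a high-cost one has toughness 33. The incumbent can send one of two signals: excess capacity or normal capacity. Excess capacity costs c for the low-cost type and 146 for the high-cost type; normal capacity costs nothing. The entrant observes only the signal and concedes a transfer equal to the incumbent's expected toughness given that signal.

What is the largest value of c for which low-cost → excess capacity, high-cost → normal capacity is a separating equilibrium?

124

Under separation: excess capacity → low-cost (pays 157); normal capacity → high-cost (pays 33).
High-cost: 33 − 0 = 33 ≥ 157 − 146 = 11. Holds regardless of c. ✓
Low-cost: 157 − c ≥ 33 − 0, so c ≤ 157 − 33 = 124.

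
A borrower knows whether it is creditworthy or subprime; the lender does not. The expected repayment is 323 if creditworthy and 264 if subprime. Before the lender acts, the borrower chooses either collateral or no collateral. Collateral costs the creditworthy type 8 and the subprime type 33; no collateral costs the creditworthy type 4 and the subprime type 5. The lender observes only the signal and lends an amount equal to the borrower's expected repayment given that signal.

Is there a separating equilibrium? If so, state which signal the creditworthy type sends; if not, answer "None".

Try creditworthy → collateral, subprime → no collateral:
  Under separation the lender infers type exactly: collateral → creditworthy (pays 323), no collateral → subprime (pays 264).
  Creditworthy: collateral gives 323 − 8 = 315; no collateral gives 264 − 4 = 260. No deviation. ✓
  Subprime: no collateral gives 264 − 5 = 259; collateral gives 323 − 33 = 290. Would deviate. ✗
Try creditworthy → no collateral, subprime → collateral:
  Under separation the lender infers type exactly: no collateral → creditworthy (pays 323), collateral → subprime (pays 264).
  Creditworthy: no collateral gives 323 − 4 = 319; collateral gives 264 − 8 = 256. No deviation. ✓
  Subprime: collateral gives 264 − 33 = 231; no collateral gives 323 − 5 = 318. Would deviate. ✗
Neither assignment is incentive-compatible.

None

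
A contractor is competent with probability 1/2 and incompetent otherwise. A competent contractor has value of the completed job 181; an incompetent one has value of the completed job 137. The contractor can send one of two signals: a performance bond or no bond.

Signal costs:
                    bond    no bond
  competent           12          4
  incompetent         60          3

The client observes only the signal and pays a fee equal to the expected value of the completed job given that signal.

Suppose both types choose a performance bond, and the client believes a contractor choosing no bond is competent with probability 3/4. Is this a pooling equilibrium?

No

At the pooled signal (bond) the client holds the prior 1/2 and pays 1/2·181 + 1/2·137 = 159. Off-path (no bond) belief 3/4 gives 3/4·181 + 1/4·137 = 170.
Competent: bond gives 159 − 12 = 147; no bond gives 170 − 4 = 166. Deviates. ✗
Incompetent: bond gives 159 − 60 = 99; no bond gives 170 − 3 = 167. Deviates. ✗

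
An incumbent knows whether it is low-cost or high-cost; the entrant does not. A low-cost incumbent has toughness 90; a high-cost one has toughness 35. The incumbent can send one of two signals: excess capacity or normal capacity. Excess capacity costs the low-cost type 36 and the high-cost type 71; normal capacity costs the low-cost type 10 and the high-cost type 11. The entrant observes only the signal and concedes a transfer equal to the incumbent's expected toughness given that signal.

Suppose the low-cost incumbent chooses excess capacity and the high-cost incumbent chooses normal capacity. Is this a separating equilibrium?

Yes

If types separate, excess capacity earns payment 90 and normal capacity earns 35.
Low-cost: excess capacity gives 90 − 36 = 54; normal capacity gives 35 − 10 = 25. No deviation. ✓
High-cost: normal capacity gives 35 − 11 = 24; excess capacity gives 90 − 71 = 19. No deviation. ✓
Both incentive constraints hold.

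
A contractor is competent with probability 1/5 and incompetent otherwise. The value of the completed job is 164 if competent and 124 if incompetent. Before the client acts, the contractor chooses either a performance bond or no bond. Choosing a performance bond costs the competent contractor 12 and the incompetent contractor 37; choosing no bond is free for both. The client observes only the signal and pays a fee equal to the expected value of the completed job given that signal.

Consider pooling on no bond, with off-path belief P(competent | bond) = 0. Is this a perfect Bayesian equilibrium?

Yes

At the pooled signal (no bond) the client holds the prior 1/5 and pays 1/5·164 + 4/5·124 = 132. Off-path (bond) belief 0 gives 0·164 + 1·124 = 124.
Competent: no bond gives 132 − 0 = 132; bond gives 124 − 12 = 112. Stays. ✓
Incompetent: no bond gives 132 − 0 = 132; bond gives 124 − 37 = 87. Stays. ✓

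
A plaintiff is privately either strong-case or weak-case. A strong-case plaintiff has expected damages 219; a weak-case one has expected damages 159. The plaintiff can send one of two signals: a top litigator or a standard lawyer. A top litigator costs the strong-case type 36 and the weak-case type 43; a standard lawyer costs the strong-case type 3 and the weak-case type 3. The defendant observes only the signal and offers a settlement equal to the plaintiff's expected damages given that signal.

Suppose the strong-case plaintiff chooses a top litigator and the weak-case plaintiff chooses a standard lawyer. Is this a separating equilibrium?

If types separate, top litigator earns payment 219 and standard lawyer earns 159.
Strong-case: top litigator gives 219 − 36 = 183; standard lawyer gives 159 − 3 = 156. No deviation. ✓
Weak-case: standard lawyer gives 159 − 3 = 156; top litigator gives 219 − 43 = 176. Would deviate. ✗

No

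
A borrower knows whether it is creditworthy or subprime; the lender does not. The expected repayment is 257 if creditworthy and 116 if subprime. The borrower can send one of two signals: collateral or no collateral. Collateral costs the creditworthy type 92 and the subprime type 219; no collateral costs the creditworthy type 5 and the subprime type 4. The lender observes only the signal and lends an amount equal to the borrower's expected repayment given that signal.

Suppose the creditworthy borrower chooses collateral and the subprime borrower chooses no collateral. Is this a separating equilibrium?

Yes

Under separation the lender infers type exactly: collateral → creditworthy (pays 257), no collateral → subprime (pays 116).
Creditworthy: collateral gives 257 − 92 = 165; no collateral gives 116 − 5 = 111. No deviation. ✓
Subprime: no collateral gives 116 − 4 = 112; collateral gives 257 − 219 = 38. No deviation. ✓
Neither type gains from mimicking the other.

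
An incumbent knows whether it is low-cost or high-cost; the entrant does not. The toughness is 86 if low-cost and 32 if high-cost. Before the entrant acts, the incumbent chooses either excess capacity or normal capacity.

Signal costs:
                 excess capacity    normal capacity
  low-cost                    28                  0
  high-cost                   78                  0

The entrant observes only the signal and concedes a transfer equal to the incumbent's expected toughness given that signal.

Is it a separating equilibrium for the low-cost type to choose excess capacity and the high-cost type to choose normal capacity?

If types separate, excess capacity earns payment 86 and normal capacity earns 32.
Low-cost: excess capacity gives 86 − 28 = 58; normal capacity gives 32 − 0 = 32. No deviation. ✓
High-cost: normal capacity gives 32 − 0 = 32; excess capacity gives 86 − 78 = 8. No deviation. ✓
Both incentive constraints hold.

Yes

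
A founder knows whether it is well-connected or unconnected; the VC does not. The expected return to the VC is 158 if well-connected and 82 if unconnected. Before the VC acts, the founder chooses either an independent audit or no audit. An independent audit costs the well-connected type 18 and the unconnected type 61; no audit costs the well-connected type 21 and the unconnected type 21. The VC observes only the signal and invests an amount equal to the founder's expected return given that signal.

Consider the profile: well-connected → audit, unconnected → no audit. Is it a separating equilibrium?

If types separate, audit earns payment 158 and no audit earns 82.
Well-connected: audit gives 158 − 18 = 140; no audit gives 82 − 21 = 61. No deviation. ✓
Unconnected: no audit gives 82 − 21 = 61; audit gives 158 − 61 = 97. Would deviate. ✗

No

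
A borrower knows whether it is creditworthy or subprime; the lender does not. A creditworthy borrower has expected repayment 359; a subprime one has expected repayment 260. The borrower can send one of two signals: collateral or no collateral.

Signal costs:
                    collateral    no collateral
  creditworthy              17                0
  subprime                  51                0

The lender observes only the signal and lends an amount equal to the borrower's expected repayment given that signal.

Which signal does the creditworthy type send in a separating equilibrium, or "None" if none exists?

Try creditworthy → collateral, subprime → no collateral:
  Under separation the lender infers type exactly: collateral → creditworthy (pays 359), no collateral → subprime (pays 260).
  Creditworthy: collateral gives 359 − 17 = 342; no collateral gives 260 − 0 = 260. No deviation. ✓
  Subprime: no collateral gives 260 − 0 = 260; collateral gives 359 − 51 = 308. Would deviate. ✗
Try creditworthy → no collateral, subprime → collateral:
  Under separation the lender infers type exactly: no collateral → creditworthy (pays 359), collateral → subprime (pays 260).
  Creditworthy: no collateral gives 359 − 0 = 359; collateral gives 260 − 17 = 243. No deviation. ✓
  Subprime: collateral gives 260 − 51 = 209; no collateral gives 359 − 0 = 359. Would deviate. ✗
Neither assignment is incentive-compatible.

None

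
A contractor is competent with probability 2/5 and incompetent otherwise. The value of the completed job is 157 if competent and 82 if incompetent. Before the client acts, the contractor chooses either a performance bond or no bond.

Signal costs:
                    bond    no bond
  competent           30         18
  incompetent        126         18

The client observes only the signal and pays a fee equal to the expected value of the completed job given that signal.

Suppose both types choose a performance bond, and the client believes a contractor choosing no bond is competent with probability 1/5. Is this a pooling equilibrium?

No

On the equilibrium path (bond) the client holds the prior 2/5 and pays 2/5·157 + 3/5·82 = 112. Off-path (no bond) belief 1/5 gives 1/5·157 + 4/5·82 = 97.
Competent: bond gives 112 − 30 = 82; no bond gives 97 − 18 = 79. Stays. ✓
Incompetent: bond gives 112 − 126 = -14; no bond gives 97 − 18 = 79. Deviates. ✗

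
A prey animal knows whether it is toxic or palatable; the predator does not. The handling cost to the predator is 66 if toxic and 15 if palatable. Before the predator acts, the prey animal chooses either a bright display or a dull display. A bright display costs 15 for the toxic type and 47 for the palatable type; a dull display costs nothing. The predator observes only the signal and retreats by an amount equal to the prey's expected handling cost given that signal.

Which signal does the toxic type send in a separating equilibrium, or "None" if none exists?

None

Try toxic → bright display, palatable → dull display:
  Under separation the predator infers type exactly: bright display → toxic (pays 66), dull display → palatable (pays 15).
  Toxic: bright display gives 66 − 15 = 51; dull display gives 15 − 0 = 15. No deviation. ✓
  Palatable: dull display gives 15 − 0 = 15; bright display gives 66 − 47 = 19. Would deviate. ✗
Try toxic → dull display, palatable → bright display:
  Under separation the predator infers type exactly: dull display → toxic (pays 66), bright display → palatable (pays 15).
  Toxic: dull display gives 66 − 0 = 66; bright display gives 15 − 15 = 0. No deviation. ✓
  Palatable: bright display gives 15 − 47 = -32; dull display gives 66 − 0 = 66. Would deviate. ✗
Neither assignment is incentive-compatible.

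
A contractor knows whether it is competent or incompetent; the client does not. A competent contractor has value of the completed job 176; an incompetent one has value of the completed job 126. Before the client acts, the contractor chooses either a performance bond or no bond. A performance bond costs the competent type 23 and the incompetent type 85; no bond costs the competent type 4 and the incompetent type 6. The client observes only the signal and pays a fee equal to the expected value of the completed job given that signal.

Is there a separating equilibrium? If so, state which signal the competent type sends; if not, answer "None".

bond

Try competent → bond, incompetent → no bond:
  If types separate, bond earns payment 176 and no bond earns 126.
  Competent: bond gives 176 − 23 = 153; no bond gives 126 − 4 = 122. No deviation. ✓
  Incompetent: no bond gives 126 − 6 = 120; bond gives 176 − 85 = 91. No deviation. ✓
Both hold — the competent type sends bond.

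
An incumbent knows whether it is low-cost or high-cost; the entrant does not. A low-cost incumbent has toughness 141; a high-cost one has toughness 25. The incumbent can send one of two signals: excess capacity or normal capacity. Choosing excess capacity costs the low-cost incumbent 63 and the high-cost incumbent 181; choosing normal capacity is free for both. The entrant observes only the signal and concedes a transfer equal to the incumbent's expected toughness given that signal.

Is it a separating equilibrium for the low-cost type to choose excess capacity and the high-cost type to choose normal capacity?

Yes

If types separate, excess capacity earns payment 141 and normal capacity earns 25.
Low-cost: excess capacity gives 141 − 63 = 78; normal capacity gives 25 − 0 = 25. No deviation. ✓
High-cost: normal capacity gives 25 − 0 = 25; excess capacity gives 141 − 181 = -40. No deviation. ✓
Neither type gains from mimicking the other.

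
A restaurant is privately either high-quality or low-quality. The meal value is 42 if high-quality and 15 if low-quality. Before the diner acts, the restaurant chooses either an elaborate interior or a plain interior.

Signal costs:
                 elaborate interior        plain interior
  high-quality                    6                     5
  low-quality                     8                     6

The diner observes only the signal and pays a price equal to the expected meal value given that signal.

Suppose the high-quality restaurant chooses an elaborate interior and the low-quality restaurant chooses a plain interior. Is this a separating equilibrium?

No

If types separate, elaborate interior earns payment 42 and plain interior earns 15.
High-quality: elaborate interior gives 42 − 6 = 36; plain interior gives 15 − 5 = 10. No deviation. ✓
Low-quality: plain interior gives 15 − 6 = 9; elaborate interior gives 42 − 8 = 34. Would deviate. ✗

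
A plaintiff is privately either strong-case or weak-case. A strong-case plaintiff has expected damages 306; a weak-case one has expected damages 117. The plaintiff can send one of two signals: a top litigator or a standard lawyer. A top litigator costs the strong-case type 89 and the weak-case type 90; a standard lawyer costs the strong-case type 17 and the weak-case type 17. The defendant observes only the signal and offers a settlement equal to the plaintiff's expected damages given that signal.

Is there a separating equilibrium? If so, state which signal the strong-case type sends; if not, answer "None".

Try strong-case → top litigator, weak-case → standard lawyer:
  If types separate, top litigator earns payment 306 and standard lawyer earns 117.
  Strong-case: top litigator gives 306 − 89 = 217; standard lawyer gives 117 − 17 = 100. No deviation. ✓
  Weak-case: standard lawyer gives 117 − 17 = 100; top litigator gives 306 − 90 = 216. Would deviate. ✗
Try strong-case → standard lawyer, weak-case → top litigator:
  If types separate, standard lawyer earns payment 306 and top litigator earns 117.
  Strong-case: standard lawyer gives 306 − 17 = 289; top litigator gives 117 − 89 = 28. No deviation. ✓
  Weak-case: top litigator gives 117 − 90 = 27; standard lawyer gives 306 − 17 = 289. Would deviate. ✗
Neither assignment is incentive-compatible.

None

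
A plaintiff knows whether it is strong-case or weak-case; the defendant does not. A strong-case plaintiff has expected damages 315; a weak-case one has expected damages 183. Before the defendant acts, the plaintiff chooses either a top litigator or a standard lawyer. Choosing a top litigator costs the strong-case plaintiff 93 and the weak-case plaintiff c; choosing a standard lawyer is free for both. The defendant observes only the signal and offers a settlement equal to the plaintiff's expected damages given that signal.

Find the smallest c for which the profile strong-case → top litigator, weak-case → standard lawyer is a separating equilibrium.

132

Under separation: top litigator → strong-case (pays 315); standard lawyer → weak-case (pays 183).
Strong-case: 315 − 93 = 222 ≥ 183 − 0 = 183. Holds regardless of c. ✓
Weak-case: 183 − 0 ≥ 315 − c, so c ≥ 315 − 183 = 132.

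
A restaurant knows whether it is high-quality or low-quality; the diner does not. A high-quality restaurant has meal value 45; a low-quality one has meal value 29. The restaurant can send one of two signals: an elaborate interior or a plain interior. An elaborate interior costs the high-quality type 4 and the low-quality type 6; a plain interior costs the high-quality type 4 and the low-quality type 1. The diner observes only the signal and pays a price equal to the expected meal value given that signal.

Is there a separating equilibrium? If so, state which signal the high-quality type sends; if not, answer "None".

Try high-quality → elaborate interior, low-quality → plain interior:
  Under separation the diner infers type exactly: elaborate interior → high-quality (pays 45), plain interior → low-quality (pays 29).
  High-quality: elaborate interior gives 45 − 4 = 41; plain interior gives 29 − 4 = 25. No deviation. ✓
  Low-quality: plain interior gives 29 − 1 = 28; elaborate interior gives 45 − 6 = 39. Would deviate. ✗
Try high-quality → plain interior, low-quality → elaborate interior:
  Under separation the diner infers type exactly: plain interior → high-quality (pays 45), elaborate interior → low-quality (pays 29).
  High-quality: plain interior gives 45 − 4 = 41; elaborate interior gives 29 − 4 = 25. No deviation. ✓
  Low-quality: elaborate interior gives 29 − 6 = 23; plain interior gives 45 − 1 = 44. Would deviate. ✗
Neither assignment is incentive-compatible.

None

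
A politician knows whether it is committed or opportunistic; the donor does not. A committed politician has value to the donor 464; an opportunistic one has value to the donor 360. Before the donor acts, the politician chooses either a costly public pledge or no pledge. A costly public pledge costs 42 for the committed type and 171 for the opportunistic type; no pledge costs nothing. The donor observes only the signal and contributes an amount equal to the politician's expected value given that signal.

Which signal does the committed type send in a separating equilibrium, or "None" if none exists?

pledge

Try committed → pledge, opportunistic → no pledge:
  If types separate, pledge earns payment 464 and no pledge earns 360.
  Committed: pledge gives 464 − 42 = 422; no pledge gives 360 − 0 = 360. No deviation. ✓
  Opportunistic: no pledge gives 360 − 0 = 360; pledge gives 464 − 171 = 293. No deviation. ✓
Both hold — the committed type sends pledge.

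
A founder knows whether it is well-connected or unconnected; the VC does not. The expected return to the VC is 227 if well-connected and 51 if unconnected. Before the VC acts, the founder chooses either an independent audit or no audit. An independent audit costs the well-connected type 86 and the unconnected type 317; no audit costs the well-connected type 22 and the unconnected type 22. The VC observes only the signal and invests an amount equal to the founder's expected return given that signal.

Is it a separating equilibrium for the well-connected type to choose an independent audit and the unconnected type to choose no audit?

If types separate, audit earns payment 227 and no audit earns 51.
Well-connected: audit gives 227 − 86 = 141; no audit gives 51 − 22 = 29. No deviation. ✓
Unconnected: no audit gives 51 − 22 = 29; audit gives 227 − 317 = -90. No deviation. ✓
Both incentive constraints hold.

Yes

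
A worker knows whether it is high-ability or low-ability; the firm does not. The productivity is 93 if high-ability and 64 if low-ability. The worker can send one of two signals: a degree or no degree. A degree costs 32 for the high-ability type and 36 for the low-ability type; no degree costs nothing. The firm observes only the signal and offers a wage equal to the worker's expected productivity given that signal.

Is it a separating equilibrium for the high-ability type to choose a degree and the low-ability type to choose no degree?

Under separation the firm infers type exactly: degree → high-ability (pays 93), no degree → low-ability (pays 64).
High-ability: degree gives 93 − 32 = 61; no degree gives 64 − 0 = 64. Would deviate. ✗
Low-ability: no degree gives 64 − 0 = 64; degree gives 93 − 36 = 57. No deviation. ✓

No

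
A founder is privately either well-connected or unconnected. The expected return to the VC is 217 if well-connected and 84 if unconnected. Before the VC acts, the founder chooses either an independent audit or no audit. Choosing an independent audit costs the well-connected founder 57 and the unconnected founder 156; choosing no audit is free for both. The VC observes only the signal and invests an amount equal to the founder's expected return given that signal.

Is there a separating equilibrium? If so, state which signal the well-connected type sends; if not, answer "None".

Try well-connected → audit, unconnected → no audit:
  Under separation the VC infers type exactly: audit → well-connected (pays 217), no audit → unconnected (pays 84).
  Well-connected: audit gives 217 − 57 = 160; no audit gives 84 − 0 = 84. No deviation. ✓
  Unconnected: no audit gives 84 − 0 = 84; audit gives 217 − 156 = 61. No deviation. ✓
Both hold — the well-connected type sends audit.

audit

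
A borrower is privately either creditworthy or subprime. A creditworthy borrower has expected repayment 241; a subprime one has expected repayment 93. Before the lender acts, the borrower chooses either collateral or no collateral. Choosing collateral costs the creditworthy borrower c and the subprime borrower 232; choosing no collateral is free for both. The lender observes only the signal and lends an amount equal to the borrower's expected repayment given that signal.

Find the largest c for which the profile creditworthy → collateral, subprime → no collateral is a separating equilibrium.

148

Under separation: collateral → creditworthy (pays 241); no collateral → subprime (pays 93).
Subprime: 93 − 0 = 93 ≥ 241 − 232 = 9. Holds regardless of c. ✓
Creditworthy: 241 − c ≥ 93 − 0, so c ≤ 241 − 93 = 148.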